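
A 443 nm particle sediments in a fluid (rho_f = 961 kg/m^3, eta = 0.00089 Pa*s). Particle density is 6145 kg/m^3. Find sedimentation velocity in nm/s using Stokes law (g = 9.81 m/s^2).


Radius R = 443/2 nm = 2.215e-07 m
Density difference = 6145 - 961 = 5184 kg/m^3
v = 2 * R^2 * (rho_p - rho_f) * g / (9 * eta)
v = 2 * (2.215e-07)^2 * 5184 * 9.81 / (9 * 0.00089)
v = 6.22987e-07 m/s = 622.9869 nm/s

622.9869


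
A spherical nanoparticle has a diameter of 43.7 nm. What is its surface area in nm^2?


Radius r = 43.7/2 = 21.85 nm
Surface area SA = 4 * pi * r^2
SA = 4 * pi * (21.85)^2
SA = 5999.47 nm^2

5999.47


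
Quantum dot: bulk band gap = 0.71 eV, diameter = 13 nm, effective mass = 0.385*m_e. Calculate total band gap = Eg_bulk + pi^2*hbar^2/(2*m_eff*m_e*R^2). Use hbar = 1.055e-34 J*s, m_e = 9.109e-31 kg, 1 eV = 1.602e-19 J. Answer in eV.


Radius R = 13/2 nm = 6.5e-09 m
Confinement energy dE = pi^2 * hbar^2 / (2 * m_eff * m_e * R^2)
dE = pi^2 * (1.055e-34)^2 / (2 * 0.385 * 9.109e-31 * (6.5e-09)^2) J, divided by 1.602e-19 J/eV
dE = 0.0231 eV
Total band gap = E_g(bulk) + dE = 0.71 + 0.0231 = 0.7331 eV

0.7331


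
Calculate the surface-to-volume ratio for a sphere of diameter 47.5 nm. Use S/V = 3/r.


Radius r = 47.5/2 = 23.75 nm
S/V = 3 / r = 3 / 23.75
S/V = 0.1263 nm^-1

0.1263


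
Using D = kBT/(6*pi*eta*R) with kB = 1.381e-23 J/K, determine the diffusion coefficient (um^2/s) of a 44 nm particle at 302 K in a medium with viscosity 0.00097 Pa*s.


Radius R = 44/2 = 22 nm = 2.2e-08 m
D = kB*T / (6*pi*eta*R)
D = 1.381e-23 * 302 / (6 * pi * 0.00097 * 2.2e-08)
D = 1.03682e-11 m^2/s = 10.368 um^2/s

10.368


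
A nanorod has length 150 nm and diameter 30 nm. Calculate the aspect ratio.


Aspect ratio AR = length / diameter
AR = 150 / 30
AR = 5.0

5.0


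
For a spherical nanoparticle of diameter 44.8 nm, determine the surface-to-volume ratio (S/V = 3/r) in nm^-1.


Radius r = 44.8/2 = 22.4 nm
S/V = 3 / r = 3 / 22.4
S/V = 0.1339 nm^-1

0.1339


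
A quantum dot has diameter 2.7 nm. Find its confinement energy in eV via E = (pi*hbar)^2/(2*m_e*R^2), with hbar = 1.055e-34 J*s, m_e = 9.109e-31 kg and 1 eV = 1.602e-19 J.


Radius R = 2.7/2 = 1.35 nm = 1.35e-09 m
E = (pi * 1.055e-34)^2 / (2 * 9.109e-31 * (1.35e-09)^2)
E(J) = 3.30854e-20
E = E(J) / 1.602e-19 = 0.2065 eV

0.2065


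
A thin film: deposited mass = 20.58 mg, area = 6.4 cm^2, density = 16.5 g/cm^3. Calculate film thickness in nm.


Convert: m = 20.58 mg = 2.0580e-05 kg, A = 6.4 cm^2 = 6.4000e-04 m^2, rho = 16.5 g/cm^3 = 16500 kg/m^3
t = m / (A * rho)
t = 2.0580e-05 / (6.4000e-04 * 16500)
t = 1.9489e-06 m = 1948.9 nm

1948.9


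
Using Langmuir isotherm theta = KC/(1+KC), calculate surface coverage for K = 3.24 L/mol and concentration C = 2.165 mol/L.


Langmuir isotherm: theta = K*C / (1 + K*C)
K*C = 3.24 * 2.165 = 7.0146
theta = 7.0146 / (1 + 7.0146) = 7.0146 / 8.0146
theta = 0.8752

0.8752


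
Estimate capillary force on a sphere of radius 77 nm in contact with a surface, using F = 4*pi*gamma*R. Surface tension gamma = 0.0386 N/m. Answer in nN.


Convert radius: R = 77 nm = 7.7e-08 m
F = 4 * pi * gamma * R
F = 4 * pi * 0.0386 * 7.7e-08
F = 3.73498e-08 N = 37.3498 nN

37.3498


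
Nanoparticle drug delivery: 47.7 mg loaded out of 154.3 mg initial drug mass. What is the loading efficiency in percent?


Drug loading efficiency = (drug loaded / drug initial) * 100
DLE = 47.7 / 154.3 * 100
DLE = 0.3091 * 100
DLE = 30.91%

30.91


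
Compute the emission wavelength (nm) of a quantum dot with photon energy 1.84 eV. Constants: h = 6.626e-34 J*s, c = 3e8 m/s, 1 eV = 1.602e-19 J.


Convert energy: E = 1.84 eV = 1.84 * 1.602e-19 = 2.94768e-19 J
lambda = h*c / E = 6.626e-34 * 3e8 / 2.94768e-19
lambda = 6.74361e-07 m = 674.4 nm

674.4


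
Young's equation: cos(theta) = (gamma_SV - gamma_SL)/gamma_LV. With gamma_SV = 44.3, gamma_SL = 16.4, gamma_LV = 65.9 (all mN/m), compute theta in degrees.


cos(theta) = (gamma_SV - gamma_SL) / gamma_LV
cos(theta) = (44.3 - 16.4) / 65.9
cos(theta) = 0.423369
theta = arccos(0.423369) = 64.95 degrees

64.95


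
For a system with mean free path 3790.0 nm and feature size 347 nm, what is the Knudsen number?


Knudsen number Kn = lambda / L
Kn = 3790.0 / 347
Kn = 10.9222

10.9222


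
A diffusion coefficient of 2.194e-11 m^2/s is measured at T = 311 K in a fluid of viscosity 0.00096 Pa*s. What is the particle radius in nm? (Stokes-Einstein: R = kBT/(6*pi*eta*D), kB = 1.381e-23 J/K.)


Stokes-Einstein: R = kB*T / (6*pi*eta*D)
R = 1.381e-23 * 311 / (6 * pi * 0.00096 * 2.194e-11)
R = 1.0818e-08 m = 10.82 nm

10.82


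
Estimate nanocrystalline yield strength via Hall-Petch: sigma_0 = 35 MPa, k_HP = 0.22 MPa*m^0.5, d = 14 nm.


d = 14 nm = 1.4e-08 m
sqrt(d) = 0.0001183216
Hall-Petch contribution = k / sqrt(d) = 0.22 / 0.0001183216 = 1859.3 MPa
sigma = sigma_0 + k/sqrt(d) = 35 + 1859.3 = 1894.3 MPa

1894.3


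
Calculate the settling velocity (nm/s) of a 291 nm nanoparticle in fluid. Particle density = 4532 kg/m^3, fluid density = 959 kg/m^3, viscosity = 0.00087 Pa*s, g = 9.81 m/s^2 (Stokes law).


Radius R = 291/2 nm = 1.455e-07 m
Density difference = 4532 - 959 = 3573 kg/m^3
v = 2 * R^2 * (rho_p - rho_f) * g / (9 * eta)
v = 2 * (1.455e-07)^2 * 3573 * 9.81 / (9 * 0.00087)
v = 1.89538e-07 m/s = 189.538 nm/s

189.538


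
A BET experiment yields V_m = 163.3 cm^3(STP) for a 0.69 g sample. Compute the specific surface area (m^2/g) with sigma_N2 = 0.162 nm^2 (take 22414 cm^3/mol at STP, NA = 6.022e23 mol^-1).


Number of moles in monolayer = V_m / 22414 = 163.3 / 22414 = 0.00728563
Number of molecules = moles * NA = 0.00728563 * 6.022e23
SA = molecules * sigma / mass
SA = (163.3 / 22414) * 6.022e23 * 0.162e-18 / 0.69
SA = 1030.1 m^2/g

1030.1


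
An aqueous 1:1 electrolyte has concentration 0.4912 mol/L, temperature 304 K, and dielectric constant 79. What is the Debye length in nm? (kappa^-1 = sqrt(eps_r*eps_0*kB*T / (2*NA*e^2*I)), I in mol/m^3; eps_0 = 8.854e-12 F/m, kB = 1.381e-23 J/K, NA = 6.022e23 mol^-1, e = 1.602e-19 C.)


Ionic strength I = 0.4912 * 1^2 * 1000 = 491.2 mol/m^3
kappa^-1 = sqrt(79 * 8.854e-12 * 1.381e-23 * 304 / (2 * 6.022e23 * (1.602e-19)^2 * 491.2))
kappa^-1 = 0.44 nm

0.44


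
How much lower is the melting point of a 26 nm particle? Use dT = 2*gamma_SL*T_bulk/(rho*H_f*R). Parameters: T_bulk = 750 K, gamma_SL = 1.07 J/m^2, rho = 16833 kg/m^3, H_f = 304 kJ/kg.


Radius R = 26/2 = 13 nm = 1.3e-08 m
Convert H_f = 304 kJ/kg = 304000 J/kg
dT = 2 * gamma_SL * T_bulk / (rho * H_f * R)
dT = 2 * 1.07 * 750 / (16833 * 304000 * 1.3e-08)
dT = 24.1 K

24.1


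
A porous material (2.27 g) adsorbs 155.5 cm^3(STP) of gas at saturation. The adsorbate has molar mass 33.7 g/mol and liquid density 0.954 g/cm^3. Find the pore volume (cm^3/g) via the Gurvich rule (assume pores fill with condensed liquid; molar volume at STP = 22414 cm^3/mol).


Moles adsorbed n = V_ads / 22414 = 155.5 / 22414 = 6.937628e-03 mol
Liquid volume V_liq = n * M / rho_liq = 6.937628e-03 * 33.7 / 0.954 = 0.24507 cm^3
Specific pore volume V_pore = V_liq / m_sample = 0.24507 / 2.27
V_pore = 0.108 cm^3/g

0.108


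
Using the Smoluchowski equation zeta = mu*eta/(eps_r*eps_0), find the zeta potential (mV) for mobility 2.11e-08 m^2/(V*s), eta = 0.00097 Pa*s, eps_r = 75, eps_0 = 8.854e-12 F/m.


Smoluchowski equation: zeta = mu * eta / (eps_r * eps_0)
zeta = 2.11e-08 * 0.00097 / (75 * 8.854e-12)
zeta = 0.030821 V = 30.82 mV

30.82


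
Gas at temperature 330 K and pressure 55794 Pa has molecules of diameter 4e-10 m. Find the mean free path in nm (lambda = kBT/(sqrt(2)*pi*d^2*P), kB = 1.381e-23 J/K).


Mean free path: lambda = kB*T / (sqrt(2) * pi * d^2 * P)
lambda = 1.381e-23 * 330 / (sqrt(2) * pi * (4e-10)^2 * 55794)
lambda = 1.14904e-07 m
lambda = 114.9 nm

114.9


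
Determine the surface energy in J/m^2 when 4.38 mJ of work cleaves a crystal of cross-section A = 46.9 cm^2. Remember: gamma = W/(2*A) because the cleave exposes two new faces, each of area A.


Convert: A = 46.9 cm^2 = 0.00469 m^2, W = 4.38 mJ = 0.00438 J
Cleaving exposes two faces of area A, so total new surface = 2*A and gamma = W / (2*A)
gamma = 0.00438 / (2 * 0.00469)
gamma = 0.467 J/m^2

0.467


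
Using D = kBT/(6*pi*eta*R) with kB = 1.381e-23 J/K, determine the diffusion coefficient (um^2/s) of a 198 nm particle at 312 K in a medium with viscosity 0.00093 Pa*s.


Radius R = 198/2 = 99 nm = 9.9e-08 m
D = kB*T / (6*pi*eta*R)
D = 1.381e-23 * 312 / (6 * pi * 0.00093 * 9.9e-08)
D = 2.48273e-12 m^2/s = 2.483 um^2/s

2.483


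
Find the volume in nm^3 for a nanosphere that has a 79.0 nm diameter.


Radius r = 79.0/2 = 39.5 nm
Volume V = (4/3) * pi * r^3
V = (4/3) * pi * (39.5)^3
V = 258154.62 nm^3

258154.62


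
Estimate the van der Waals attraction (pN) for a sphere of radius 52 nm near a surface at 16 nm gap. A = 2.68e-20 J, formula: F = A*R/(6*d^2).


Convert to SI: R = 52 nm = 5.2e-08 m, d = 16 nm = 1.6e-08 m
F = A * R / (6 * d^2)
F = 2.68e-20 * 5.2e-08 / (6 * (1.6e-08)^2)
F = 9.07292e-13 N = 0.907 pN

0.907


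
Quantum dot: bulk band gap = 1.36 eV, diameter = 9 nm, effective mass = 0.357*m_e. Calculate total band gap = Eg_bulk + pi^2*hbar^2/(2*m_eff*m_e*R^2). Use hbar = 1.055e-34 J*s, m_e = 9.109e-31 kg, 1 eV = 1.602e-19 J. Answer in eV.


Radius R = 9/2 nm = 4.5e-09 m
Confinement energy dE = pi^2 * hbar^2 / (2 * m_eff * m_e * R^2)
dE = pi^2 * (1.055e-34)^2 / (2 * 0.357 * 9.109e-31 * (4.5e-09)^2) J, divided by 1.602e-19 J/eV
dE = 0.0521 eV
Total band gap = E_g(bulk) + dE = 1.36 + 0.0521 = 1.4121 eV

1.4121


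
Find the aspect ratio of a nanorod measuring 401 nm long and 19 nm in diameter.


Aspect ratio AR = length / diameter
AR = 401 / 19
AR = 21.11

21.11


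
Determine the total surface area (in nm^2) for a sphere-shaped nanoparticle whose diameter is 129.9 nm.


Radius r = 129.9/2 = 64.95 nm
Surface area SA = 4 * pi * r^2
SA = 4 * pi * (64.95)^2
SA = 53011.27 nm^2

53011.27


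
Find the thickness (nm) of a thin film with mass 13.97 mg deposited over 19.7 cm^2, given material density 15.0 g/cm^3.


Convert: m = 13.97 mg = 1.3970e-05 kg, A = 19.7 cm^2 = 1.9700e-03 m^2, rho = 15.0 g/cm^3 = 15000 kg/m^3
t = m / (A * rho)
t = 1.3970e-05 / (1.9700e-03 * 15000)
t = 4.7276e-07 m = 472.8 nm

472.8


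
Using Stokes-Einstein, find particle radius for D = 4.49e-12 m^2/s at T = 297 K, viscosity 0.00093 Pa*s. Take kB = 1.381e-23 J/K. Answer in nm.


Stokes-Einstein: R = kB*T / (6*pi*eta*D)
R = 1.381e-23 * 297 / (6 * pi * 0.00093 * 4.49e-12)
R = 5.21098e-08 m = 52.11 nm

52.11


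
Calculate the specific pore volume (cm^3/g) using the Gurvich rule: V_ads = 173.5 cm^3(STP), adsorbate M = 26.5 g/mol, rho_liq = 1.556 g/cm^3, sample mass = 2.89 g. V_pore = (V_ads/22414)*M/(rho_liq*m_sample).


Moles adsorbed n = V_ads / 22414 = 173.5 / 22414 = 7.740698e-03 mol
Liquid volume V_liq = n * M / rho_liq = 7.740698e-03 * 26.5 / 1.556 = 0.13183 cm^3
Specific pore volume V_pore = V_liq / m_sample = 0.13183 / 2.89
V_pore = 0.0456 cm^3/g

0.0456


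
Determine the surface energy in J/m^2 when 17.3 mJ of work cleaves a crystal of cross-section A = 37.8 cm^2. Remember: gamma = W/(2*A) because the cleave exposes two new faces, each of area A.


Convert: A = 37.8 cm^2 = 0.00378 m^2, W = 17.3 mJ = 0.0173 J
Cleaving exposes two faces of area A, so total new surface = 2*A and gamma = W / (2*A)
gamma = 0.0173 / (2 * 0.00378)
gamma = 2.288 J/m^2

2.288


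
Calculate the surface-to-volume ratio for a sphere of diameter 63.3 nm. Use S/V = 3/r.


Radius r = 63.3/2 = 31.65 nm
S/V = 3 / r = 3 / 31.65
S/V = 0.0948 nm^-1

0.0948


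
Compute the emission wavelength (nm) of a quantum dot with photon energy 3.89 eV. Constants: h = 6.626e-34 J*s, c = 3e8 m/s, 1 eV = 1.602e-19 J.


Convert energy: E = 3.89 eV = 3.89 * 1.602e-19 = 6.23178e-19 J
lambda = h*c / E = 6.626e-34 * 3e8 / 6.23178e-19
lambda = 3.18978e-07 m = 319.0 nm

319.0


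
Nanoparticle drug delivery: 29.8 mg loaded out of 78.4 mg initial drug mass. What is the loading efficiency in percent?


Drug loading efficiency = (drug loaded / drug initial) * 100
DLE = 29.8 / 78.4 * 100
DLE = 0.3801 * 100
DLE = 38.01%

38.01


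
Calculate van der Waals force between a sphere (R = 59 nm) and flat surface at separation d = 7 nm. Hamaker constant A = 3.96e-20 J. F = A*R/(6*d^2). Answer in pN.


Convert to SI: R = 59 nm = 5.9e-08 m, d = 7 nm = 7e-09 m
F = A * R / (6 * d^2)
F = 3.96e-20 * 5.9e-08 / (6 * (7e-09)^2)
F = 7.94694e-12 N = 7.947 pN

7.947


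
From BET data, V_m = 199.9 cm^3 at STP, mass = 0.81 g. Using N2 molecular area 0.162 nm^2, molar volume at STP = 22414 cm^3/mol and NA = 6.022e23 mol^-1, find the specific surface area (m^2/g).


Number of moles in monolayer = V_m / 22414 = 199.9 / 22414 = 0.00891853
Number of molecules = moles * NA = 0.00891853 * 6.022e23
SA = molecules * sigma / mass
SA = (199.9 / 22414) * 6.022e23 * 0.162e-18 / 0.81
SA = 1074.1 m^2/g

1074.1


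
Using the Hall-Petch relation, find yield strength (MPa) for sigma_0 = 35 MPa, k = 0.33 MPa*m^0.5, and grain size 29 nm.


d = 29 nm = 2.9e-08 m
sqrt(d) = 0.0001702939
Hall-Petch contribution = k / sqrt(d) = 0.33 / 0.0001702939 = 1937.8 MPa
sigma = sigma_0 + k/sqrt(d) = 35 + 1937.8 = 1972.8 MPa

1972.8


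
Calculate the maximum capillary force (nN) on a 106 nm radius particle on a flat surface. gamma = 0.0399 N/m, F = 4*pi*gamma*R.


Convert radius: R = 106 nm = 1.06e-07 m
F = 4 * pi * gamma * R
F = 4 * pi * 0.0399 * 1.06e-07
F = 5.31482e-08 N = 53.1482 nN

53.1482


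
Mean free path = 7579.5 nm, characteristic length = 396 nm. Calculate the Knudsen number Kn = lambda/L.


Knudsen number Kn = lambda / L
Kn = 7579.5 / 396
Kn = 19.1402

19.1402


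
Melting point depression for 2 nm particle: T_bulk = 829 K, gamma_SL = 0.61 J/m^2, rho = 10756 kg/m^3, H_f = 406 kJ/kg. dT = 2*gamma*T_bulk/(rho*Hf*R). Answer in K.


Radius R = 2/2 = 1 nm = 1e-09 m
Convert H_f = 406 kJ/kg = 406000 J/kg
dT = 2 * gamma_SL * T_bulk / (rho * H_f * R)
dT = 2 * 0.61 * 829 / (10756 * 406000 * 1e-09)
dT = 231.6 K

231.6


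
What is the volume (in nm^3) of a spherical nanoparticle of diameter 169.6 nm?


Radius r = 169.6/2 = 84.8 nm
Volume V = (4/3) * pi * r^3
V = (4/3) * pi * (84.8)^3
V = 2554325.07 nm^3

2554325.07


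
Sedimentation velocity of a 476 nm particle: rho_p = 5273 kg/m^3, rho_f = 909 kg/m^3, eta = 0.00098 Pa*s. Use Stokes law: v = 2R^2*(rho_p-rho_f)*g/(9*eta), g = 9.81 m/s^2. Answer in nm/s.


Radius R = 476/2 nm = 2.38e-07 m
Density difference = 5273 - 909 = 4364 kg/m^3
v = 2 * R^2 * (rho_p - rho_f) * g / (9 * eta)
v = 2 * (2.38e-07)^2 * 4364 * 9.81 / (9 * 0.00098)
v = 5.49881e-07 m/s = 549.8815 nm/s

549.8815


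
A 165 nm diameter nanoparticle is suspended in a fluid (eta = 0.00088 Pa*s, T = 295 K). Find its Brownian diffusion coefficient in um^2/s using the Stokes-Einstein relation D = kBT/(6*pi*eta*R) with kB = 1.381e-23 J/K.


Radius R = 165/2 = 82.5 nm = 8.25e-08 m
D = kB*T / (6*pi*eta*R)
D = 1.381e-23 * 295 / (6 * pi * 0.00088 * 8.25e-08)
D = 2.97699e-12 m^2/s = 2.977 um^2/s

2.977


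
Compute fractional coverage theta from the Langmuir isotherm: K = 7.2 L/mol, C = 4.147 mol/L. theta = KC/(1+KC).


Langmuir isotherm: theta = K*C / (1 + K*C)
K*C = 7.2 * 4.147 = 29.8584
theta = 29.8584 / (1 + 29.8584) = 29.8584 / 30.8584
theta = 0.9676

0.9676


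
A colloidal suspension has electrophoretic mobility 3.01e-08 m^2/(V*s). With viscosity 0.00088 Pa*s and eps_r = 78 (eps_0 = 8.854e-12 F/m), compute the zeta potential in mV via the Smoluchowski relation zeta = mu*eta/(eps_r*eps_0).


Smoluchowski equation: zeta = mu * eta / (eps_r * eps_0)
zeta = 3.01e-08 * 0.00088 / (78 * 8.854e-12)
zeta = 0.038354 V = 38.35 mV

38.35


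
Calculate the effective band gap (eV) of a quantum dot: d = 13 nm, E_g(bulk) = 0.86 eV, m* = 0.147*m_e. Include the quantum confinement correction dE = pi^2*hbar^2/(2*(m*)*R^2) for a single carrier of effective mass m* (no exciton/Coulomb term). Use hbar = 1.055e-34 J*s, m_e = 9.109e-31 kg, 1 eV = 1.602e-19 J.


Radius R = 13/2 nm = 6.5e-09 m
Confinement energy dE = pi^2 * hbar^2 / (2 * m_eff * m_e * R^2)
dE = pi^2 * (1.055e-34)^2 / (2 * 0.147 * 9.109e-31 * (6.5e-09)^2) J, divided by 1.602e-19 J/eV
dE = 0.0606 eV
Total band gap = E_g(bulk) + dE = 0.86 + 0.0606 = 0.9206 eV

0.9206


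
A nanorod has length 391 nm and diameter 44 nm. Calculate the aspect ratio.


Aspect ratio AR = length / diameter
AR = 391 / 44
AR = 8.89

8.89


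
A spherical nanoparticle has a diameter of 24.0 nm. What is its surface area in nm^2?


Radius r = 24.0/2 = 12 nm
Surface area SA = 4 * pi * r^2
SA = 4 * pi * (12)^2
SA = 1809.56 nm^2

1809.56


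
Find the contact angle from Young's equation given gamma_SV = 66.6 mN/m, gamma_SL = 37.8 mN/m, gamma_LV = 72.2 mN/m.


cos(theta) = (gamma_SV - gamma_SL) / gamma_LV
cos(theta) = (66.6 - 37.8) / 72.2
cos(theta) = 0.398892
theta = arccos(0.398892) = 66.49 degrees

66.49


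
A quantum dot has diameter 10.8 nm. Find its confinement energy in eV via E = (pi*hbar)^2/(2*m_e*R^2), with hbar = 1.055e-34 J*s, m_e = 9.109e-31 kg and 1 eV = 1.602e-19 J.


Radius R = 10.8/2 = 5.4 nm = 5.4e-09 m
E = (pi * 1.055e-34)^2 / (2 * 9.109e-31 * (5.4e-09)^2)
E(J) = 2.06784e-21
E = E(J) / 1.602e-19 = 0.0129 eV

0.0129


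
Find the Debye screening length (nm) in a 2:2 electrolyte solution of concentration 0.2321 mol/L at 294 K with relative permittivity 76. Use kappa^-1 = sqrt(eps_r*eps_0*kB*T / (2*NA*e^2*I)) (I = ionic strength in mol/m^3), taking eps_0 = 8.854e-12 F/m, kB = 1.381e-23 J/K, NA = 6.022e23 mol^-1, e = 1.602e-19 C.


Ionic strength I = 0.2321 * 2^2 * 1000 = 928.4 mol/m^3
kappa^-1 = sqrt(76 * 8.854e-12 * 1.381e-23 * 294 / (2 * 6.022e23 * (1.602e-19)^2 * 928.4))
kappa^-1 = 0.309 nm

0.309


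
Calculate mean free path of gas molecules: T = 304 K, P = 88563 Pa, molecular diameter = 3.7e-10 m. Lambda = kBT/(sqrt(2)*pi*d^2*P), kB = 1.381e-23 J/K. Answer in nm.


Mean free path: lambda = kB*T / (sqrt(2) * pi * d^2 * P)
lambda = 1.381e-23 * 304 / (sqrt(2) * pi * (3.7e-10)^2 * 88563)
lambda = 7.79375e-08 m
lambda = 77.94 nm

77.94


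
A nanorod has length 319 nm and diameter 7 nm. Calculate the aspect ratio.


Aspect ratio AR = length / diameter
AR = 319 / 7
AR = 45.57

45.57


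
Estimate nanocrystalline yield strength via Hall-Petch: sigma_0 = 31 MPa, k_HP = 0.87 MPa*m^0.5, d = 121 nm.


d = 121 nm = 1.21e-07 m
sqrt(d) = 0.0003478505
Hall-Petch contribution = k / sqrt(d) = 0.87 / 0.0003478505 = 2501.1 MPa
sigma = sigma_0 + k/sqrt(d) = 31 + 2501.1 = 2532.1 MPa

2532.1


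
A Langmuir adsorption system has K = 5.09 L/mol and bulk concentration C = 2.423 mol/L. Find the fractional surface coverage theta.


Langmuir isotherm: theta = K*C / (1 + K*C)
K*C = 5.09 * 2.423 = 12.33307
theta = 12.33307 / (1 + 12.33307) = 12.33307 / 13.33307
theta = 0.925

0.925


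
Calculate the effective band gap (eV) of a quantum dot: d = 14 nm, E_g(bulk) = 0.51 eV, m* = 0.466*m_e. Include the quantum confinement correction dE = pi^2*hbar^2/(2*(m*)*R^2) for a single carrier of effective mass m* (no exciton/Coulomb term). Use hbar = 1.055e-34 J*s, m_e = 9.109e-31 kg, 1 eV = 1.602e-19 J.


Radius R = 14/2 nm = 7e-09 m
Confinement energy dE = pi^2 * hbar^2 / (2 * m_eff * m_e * R^2)
dE = pi^2 * (1.055e-34)^2 / (2 * 0.466 * 9.109e-31 * (7e-09)^2) J, divided by 1.602e-19 J/eV
dE = 0.0165 eV
Total band gap = E_g(bulk) + dE = 0.51 + 0.0165 = 0.5265 eV

0.5265


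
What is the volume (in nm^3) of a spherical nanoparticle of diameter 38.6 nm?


Radius r = 38.6/2 = 19.3 nm
Volume V = (4/3) * pi * r^3
V = (4/3) * pi * (19.3)^3
V = 30113.45 nm^3

30113.45


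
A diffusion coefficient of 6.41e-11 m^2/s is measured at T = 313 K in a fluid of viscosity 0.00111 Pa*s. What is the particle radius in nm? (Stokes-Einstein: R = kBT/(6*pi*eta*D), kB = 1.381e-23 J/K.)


Stokes-Einstein: R = kB*T / (6*pi*eta*D)
R = 1.381e-23 * 313 / (6 * pi * 0.00111 * 6.41e-11)
R = 3.22297e-09 m = 3.22 nm

3.22


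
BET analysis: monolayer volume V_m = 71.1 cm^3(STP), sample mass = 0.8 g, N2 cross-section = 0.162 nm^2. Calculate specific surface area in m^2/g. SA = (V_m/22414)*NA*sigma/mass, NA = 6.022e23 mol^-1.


Number of moles in monolayer = V_m / 22414 = 71.1 / 22414 = 0.00317212
Number of molecules = moles * NA = 0.00317212 * 6.022e23
SA = molecules * sigma / mass
SA = (71.1 / 22414) * 6.022e23 * 0.162e-18 / 0.8
SA = 386.8 m^2/g

386.8


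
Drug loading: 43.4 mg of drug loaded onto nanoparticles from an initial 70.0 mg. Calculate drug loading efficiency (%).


Drug loading efficiency = (drug loaded / drug initial) * 100
DLE = 43.4 / 70.0 * 100
DLE = 0.62 * 100
DLE = 62.0%

62.0


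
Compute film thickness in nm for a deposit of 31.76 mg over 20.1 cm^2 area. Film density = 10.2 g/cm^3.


Convert: m = 31.76 mg = 3.1760e-05 kg, A = 20.1 cm^2 = 2.0100e-03 m^2, rho = 10.2 g/cm^3 = 10200 kg/m^3
t = m / (A * rho)
t = 3.1760e-05 / (2.0100e-03 * 10200)
t = 1.5491e-06 m = 1549.1 nm

1549.1


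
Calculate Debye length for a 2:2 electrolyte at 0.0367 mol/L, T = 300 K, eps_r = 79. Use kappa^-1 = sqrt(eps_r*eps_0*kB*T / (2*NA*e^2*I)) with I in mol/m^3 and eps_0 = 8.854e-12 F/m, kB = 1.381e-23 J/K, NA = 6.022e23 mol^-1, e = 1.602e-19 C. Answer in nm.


Ionic strength I = 0.0367 * 2^2 * 1000 = 146.8 mol/m^3
kappa^-1 = sqrt(79 * 8.854e-12 * 1.381e-23 * 300 / (2 * 6.022e23 * (1.602e-19)^2 * 146.8))
kappa^-1 = 0.799 nm

0.799


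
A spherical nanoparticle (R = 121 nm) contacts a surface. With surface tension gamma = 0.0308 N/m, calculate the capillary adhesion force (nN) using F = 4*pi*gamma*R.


Convert radius: R = 121 nm = 1.21e-07 m
F = 4 * pi * gamma * R
F = 4 * pi * 0.0308 * 1.21e-07
F = 4.68324e-08 N = 46.8324 nN

46.8324


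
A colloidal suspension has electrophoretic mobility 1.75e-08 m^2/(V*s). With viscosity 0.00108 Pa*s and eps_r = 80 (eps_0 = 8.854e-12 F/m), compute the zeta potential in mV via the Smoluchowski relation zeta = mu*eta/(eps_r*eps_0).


Smoluchowski equation: zeta = mu * eta / (eps_r * eps_0)
zeta = 1.75e-08 * 0.00108 / (80 * 8.854e-12)
zeta = 0.026683 V = 26.68 mV

26.68


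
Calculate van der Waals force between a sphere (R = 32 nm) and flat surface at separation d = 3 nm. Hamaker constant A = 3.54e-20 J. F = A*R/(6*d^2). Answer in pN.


Convert to SI: R = 32 nm = 3.2e-08 m, d = 3 nm = 3e-09 m
F = A * R / (6 * d^2)
F = 3.54e-20 * 3.2e-08 / (6 * (3e-09)^2)
F = 2.09778e-11 N = 20.978 pN

20.978


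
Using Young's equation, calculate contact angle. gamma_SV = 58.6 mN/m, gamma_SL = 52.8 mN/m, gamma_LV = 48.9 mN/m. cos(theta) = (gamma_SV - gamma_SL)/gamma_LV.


cos(theta) = (gamma_SV - gamma_SL) / gamma_LV
cos(theta) = (58.6 - 52.8) / 48.9
cos(theta) = 0.118609
theta = arccos(0.118609) = 83.19 degrees

83.19


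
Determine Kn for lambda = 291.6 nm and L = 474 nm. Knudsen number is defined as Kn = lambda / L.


Knudsen number Kn = lambda / L
Kn = 291.6 / 474
Kn = 0.6152

0.6152


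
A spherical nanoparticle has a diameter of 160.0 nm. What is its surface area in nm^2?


Radius r = 160.0/2 = 80 nm
Surface area SA = 4 * pi * r^2
SA = 4 * pi * (80)^2
SA = 80424.77 nm^2

80424.77


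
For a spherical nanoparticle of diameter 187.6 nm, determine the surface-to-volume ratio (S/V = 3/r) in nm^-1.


Radius r = 187.6/2 = 93.8 nm
S/V = 3 / r = 3 / 93.8
S/V = 0.032 nm^-1

0.032


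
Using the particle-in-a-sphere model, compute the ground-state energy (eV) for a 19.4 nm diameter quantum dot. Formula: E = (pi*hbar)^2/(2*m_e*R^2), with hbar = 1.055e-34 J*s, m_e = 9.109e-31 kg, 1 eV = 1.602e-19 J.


Radius R = 19.4/2 = 9.7 nm = 9.7e-09 m
E = (pi * 1.055e-34)^2 / (2 * 9.109e-31 * (9.7e-09)^2)
E(J) = 6.40856e-22
E = E(J) / 1.602e-19 = 0.004 eV

0.004


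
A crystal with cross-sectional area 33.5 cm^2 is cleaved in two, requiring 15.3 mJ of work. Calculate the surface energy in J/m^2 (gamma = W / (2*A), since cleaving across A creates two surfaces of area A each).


Convert: A = 33.5 cm^2 = 0.00335 m^2, W = 15.3 mJ = 0.0153 J
Cleaving exposes two faces of area A, so total new surface = 2*A and gamma = W / (2*A)
gamma = 0.0153 / (2 * 0.00335)
gamma = 2.284 J/m^2

2.284


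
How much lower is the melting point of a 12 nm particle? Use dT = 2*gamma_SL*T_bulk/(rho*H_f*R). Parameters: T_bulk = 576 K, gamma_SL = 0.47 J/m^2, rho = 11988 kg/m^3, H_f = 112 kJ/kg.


Radius R = 12/2 = 6 nm = 6e-09 m
Convert H_f = 112 kJ/kg = 112000 J/kg
dT = 2 * gamma_SL * T_bulk / (rho * H_f * R)
dT = 2 * 0.47 * 576 / (11988 * 112000 * 6e-09)
dT = 67.2 K

67.2


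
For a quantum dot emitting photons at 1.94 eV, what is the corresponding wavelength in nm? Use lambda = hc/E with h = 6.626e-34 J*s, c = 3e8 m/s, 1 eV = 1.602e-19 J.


Convert energy: E = 1.94 eV = 1.94 * 1.602e-19 = 3.10788e-19 J
lambda = h*c / E = 6.626e-34 * 3e8 / 3.10788e-19
lambda = 6.396e-07 m = 639.6 nm

639.6


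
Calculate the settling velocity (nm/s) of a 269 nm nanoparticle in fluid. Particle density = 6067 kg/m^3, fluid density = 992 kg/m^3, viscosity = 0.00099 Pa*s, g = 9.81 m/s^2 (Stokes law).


Radius R = 269/2 nm = 1.345e-07 m
Density difference = 6067 - 992 = 5075 kg/m^3
v = 2 * R^2 * (rho_p - rho_f) * g / (9 * eta)
v = 2 * (1.345e-07)^2 * 5075 * 9.81 / (9 * 0.00099)
v = 2.02163e-07 m/s = 202.1631 nm/s

202.1631


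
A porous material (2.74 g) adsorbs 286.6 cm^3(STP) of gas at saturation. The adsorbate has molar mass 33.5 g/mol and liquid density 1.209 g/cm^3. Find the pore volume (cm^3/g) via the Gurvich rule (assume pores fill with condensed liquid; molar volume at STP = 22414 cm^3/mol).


Moles adsorbed n = V_ads / 22414 = 286.6 / 22414 = 1.278665e-02 mol
Liquid volume V_liq = n * M / rho_liq = 1.278665e-02 * 33.5 / 1.209 = 0.35430 cm^3
Specific pore volume V_pore = V_liq / m_sample = 0.35430 / 2.74
V_pore = 0.1293 cm^3/g

0.1293


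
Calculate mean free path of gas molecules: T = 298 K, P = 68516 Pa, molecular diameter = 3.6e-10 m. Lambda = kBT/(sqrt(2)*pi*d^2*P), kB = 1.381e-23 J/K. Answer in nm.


Mean free path: lambda = kB*T / (sqrt(2) * pi * d^2 * P)
lambda = 1.381e-23 * 298 / (sqrt(2) * pi * (3.6e-10)^2 * 68516)
lambda = 1.04315e-07 m
lambda = 104.32 nm

104.32


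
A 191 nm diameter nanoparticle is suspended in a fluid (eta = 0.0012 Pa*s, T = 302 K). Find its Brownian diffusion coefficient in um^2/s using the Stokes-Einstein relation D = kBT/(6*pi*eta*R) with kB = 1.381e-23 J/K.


Radius R = 191/2 = 95.5 nm = 9.55e-08 m
D = kB*T / (6*pi*eta*R)
D = 1.381e-23 * 302 / (6 * pi * 0.0012 * 9.55e-08)
D = 1.9307e-12 m^2/s = 1.931 um^2/s

1.931


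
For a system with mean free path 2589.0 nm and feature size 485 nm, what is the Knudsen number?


Knudsen number Kn = lambda / L
Kn = 2589.0 / 485
Kn = 5.3381

5.3381


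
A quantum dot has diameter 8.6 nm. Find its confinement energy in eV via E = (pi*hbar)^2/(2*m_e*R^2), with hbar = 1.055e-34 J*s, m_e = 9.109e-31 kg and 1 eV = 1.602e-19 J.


Radius R = 8.6/2 = 4.3 nm = 4.3e-09 m
E = (pi * 1.055e-34)^2 / (2 * 9.109e-31 * (4.3e-09)^2)
E(J) = 3.26112e-21
E = E(J) / 1.602e-19 = 0.0204 eV

0.0204


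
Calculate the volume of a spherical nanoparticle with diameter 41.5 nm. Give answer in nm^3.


Radius r = 41.5/2 = 20.75 nm
Volume V = (4/3) * pi * r^3
V = (4/3) * pi * (20.75)^3
V = 37423.37 nm^3

37423.37


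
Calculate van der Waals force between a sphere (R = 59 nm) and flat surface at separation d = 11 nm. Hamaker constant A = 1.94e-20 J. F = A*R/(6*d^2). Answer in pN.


Convert to SI: R = 59 nm = 5.9e-08 m, d = 11 nm = 1.1e-08 m
F = A * R / (6 * d^2)
F = 1.94e-20 * 5.9e-08 / (6 * (1.1e-08)^2)
F = 1.57658e-12 N = 1.577 pN

1.577


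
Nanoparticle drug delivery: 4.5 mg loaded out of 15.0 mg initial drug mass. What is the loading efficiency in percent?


Drug loading efficiency = (drug loaded / drug initial) * 100
DLE = 4.5 / 15.0 * 100
DLE = 0.3 * 100
DLE = 30.0%

30.0


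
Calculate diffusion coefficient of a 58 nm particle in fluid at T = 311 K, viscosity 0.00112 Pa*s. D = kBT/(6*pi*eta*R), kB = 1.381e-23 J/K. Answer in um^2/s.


Radius R = 58/2 = 29 nm = 2.9e-08 m
D = kB*T / (6*pi*eta*R)
D = 1.381e-23 * 311 / (6 * pi * 0.00112 * 2.9e-08)
D = 7.01515e-12 m^2/s = 7.015 um^2/s

7.015


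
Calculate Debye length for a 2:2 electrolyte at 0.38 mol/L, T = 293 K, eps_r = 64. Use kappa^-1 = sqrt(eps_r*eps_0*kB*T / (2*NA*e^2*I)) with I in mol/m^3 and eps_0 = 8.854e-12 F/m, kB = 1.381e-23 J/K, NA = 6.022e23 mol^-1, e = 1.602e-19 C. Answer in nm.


Ionic strength I = 0.38 * 2^2 * 1000 = 1520 mol/m^3
kappa^-1 = sqrt(64 * 8.854e-12 * 1.381e-23 * 293 / (2 * 6.022e23 * (1.602e-19)^2 * 1520))
kappa^-1 = 0.221 nm

0.221


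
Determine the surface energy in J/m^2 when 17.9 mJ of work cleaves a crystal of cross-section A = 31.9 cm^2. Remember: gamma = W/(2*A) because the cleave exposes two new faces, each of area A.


Convert: A = 31.9 cm^2 = 0.00319 m^2, W = 17.9 mJ = 0.0179 J
Cleaving exposes two faces of area A, so total new surface = 2*A and gamma = W / (2*A)
gamma = 0.0179 / (2 * 0.00319)
gamma = 2.806 J/m^2

2.806


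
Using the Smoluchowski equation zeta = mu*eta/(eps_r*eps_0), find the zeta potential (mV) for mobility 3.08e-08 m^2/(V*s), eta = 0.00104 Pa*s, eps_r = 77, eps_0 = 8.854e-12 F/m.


Smoluchowski equation: zeta = mu * eta / (eps_r * eps_0)
zeta = 3.08e-08 * 0.00104 / (77 * 8.854e-12)
zeta = 0.046984 V = 46.98 mV

46.98


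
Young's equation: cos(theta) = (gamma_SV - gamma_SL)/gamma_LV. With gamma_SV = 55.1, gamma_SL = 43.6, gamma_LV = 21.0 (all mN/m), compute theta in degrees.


cos(theta) = (gamma_SV - gamma_SL) / gamma_LV
cos(theta) = (55.1 - 43.6) / 21.0
cos(theta) = 0.547619
theta = arccos(0.547619) = 56.8 degrees

56.8


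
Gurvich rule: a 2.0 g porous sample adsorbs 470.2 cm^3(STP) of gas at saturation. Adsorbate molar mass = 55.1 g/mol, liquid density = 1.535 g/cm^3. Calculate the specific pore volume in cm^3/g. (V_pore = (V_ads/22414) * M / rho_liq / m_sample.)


Moles adsorbed n = V_ads / 22414 = 470.2 / 22414 = 2.097796e-02 mol
Liquid volume V_liq = n * M / rho_liq = 2.097796e-02 * 55.1 / 1.535 = 0.75302 cm^3
Specific pore volume V_pore = V_liq / m_sample = 0.75302 / 2.0
V_pore = 0.3765 cm^3/g

0.3765


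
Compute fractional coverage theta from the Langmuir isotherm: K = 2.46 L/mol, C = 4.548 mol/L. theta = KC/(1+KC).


Langmuir isotherm: theta = K*C / (1 + K*C)
K*C = 2.46 * 4.548 = 11.18808
theta = 11.18808 / (1 + 11.18808) = 11.18808 / 12.18808
theta = 0.918

0.918


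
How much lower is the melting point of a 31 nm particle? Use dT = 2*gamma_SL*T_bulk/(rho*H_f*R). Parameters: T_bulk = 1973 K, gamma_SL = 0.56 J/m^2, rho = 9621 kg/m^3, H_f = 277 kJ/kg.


Radius R = 31/2 = 15.5 nm = 1.55e-08 m
Convert H_f = 277 kJ/kg = 277000 J/kg
dT = 2 * gamma_SL * T_bulk / (rho * H_f * R)
dT = 2 * 0.56 * 1973 / (9621 * 277000 * 1.55e-08)
dT = 53.5 K

53.5


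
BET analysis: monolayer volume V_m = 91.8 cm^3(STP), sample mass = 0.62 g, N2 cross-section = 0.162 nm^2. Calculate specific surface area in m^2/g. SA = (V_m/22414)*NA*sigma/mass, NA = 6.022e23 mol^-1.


Number of moles in monolayer = V_m / 22414 = 91.8 / 22414 = 0.00409565
Number of molecules = moles * NA = 0.00409565 * 6.022e23
SA = molecules * sigma / mass
SA = (91.8 / 22414) * 6.022e23 * 0.162e-18 / 0.62
SA = 644.4 m^2/g

644.4


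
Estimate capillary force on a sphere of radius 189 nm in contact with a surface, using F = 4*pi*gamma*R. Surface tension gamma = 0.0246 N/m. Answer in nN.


Convert radius: R = 189 nm = 1.89e-07 m
F = 4 * pi * gamma * R
F = 4 * pi * 0.0246 * 1.89e-07
F = 5.84261e-08 N = 58.4261 nN

58.4261


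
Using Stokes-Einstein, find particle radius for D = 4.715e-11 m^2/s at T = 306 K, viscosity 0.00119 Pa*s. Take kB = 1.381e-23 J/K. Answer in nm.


Stokes-Einstein: R = kB*T / (6*pi*eta*D)
R = 1.381e-23 * 306 / (6 * pi * 0.00119 * 4.715e-11)
R = 3.99563e-09 m = 4.0 nm

4.0


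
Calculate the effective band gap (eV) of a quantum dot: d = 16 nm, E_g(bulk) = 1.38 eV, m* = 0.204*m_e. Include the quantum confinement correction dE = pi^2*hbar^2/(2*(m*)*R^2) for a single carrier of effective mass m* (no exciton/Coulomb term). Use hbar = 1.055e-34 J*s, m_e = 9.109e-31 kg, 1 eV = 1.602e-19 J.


Radius R = 16/2 nm = 8e-09 m
Confinement energy dE = pi^2 * hbar^2 / (2 * m_eff * m_e * R^2)
dE = pi^2 * (1.055e-34)^2 / (2 * 0.204 * 9.109e-31 * (8e-09)^2) J, divided by 1.602e-19 J/eV
dE = 0.0288 eV
Total band gap = E_g(bulk) + dE = 1.38 + 0.0288 = 1.4088 eV

1.4088


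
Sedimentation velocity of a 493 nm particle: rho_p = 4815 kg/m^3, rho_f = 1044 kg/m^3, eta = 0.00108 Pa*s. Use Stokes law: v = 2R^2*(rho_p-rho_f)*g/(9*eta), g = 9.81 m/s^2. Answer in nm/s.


Radius R = 493/2 nm = 2.465e-07 m
Density difference = 4815 - 1044 = 3771 kg/m^3
v = 2 * R^2 * (rho_p - rho_f) * g / (9 * eta)
v = 2 * (2.465e-07)^2 * 3771 * 9.81 / (9 * 0.00108)
v = 4.62512e-07 m/s = 462.5121 nm/s

462.5121


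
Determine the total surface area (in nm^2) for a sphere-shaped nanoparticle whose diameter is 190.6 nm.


Radius r = 190.6/2 = 95.3 nm
Surface area SA = 4 * pi * r^2
SA = 4 * pi * (95.3)^2
SA = 114128.91 nm^2

114128.91


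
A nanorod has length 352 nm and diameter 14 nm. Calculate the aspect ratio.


Aspect ratio AR = length / diameter
AR = 352 / 14
AR = 25.14

25.14


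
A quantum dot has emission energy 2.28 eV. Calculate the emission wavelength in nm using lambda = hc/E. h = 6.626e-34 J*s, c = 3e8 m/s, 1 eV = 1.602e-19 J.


Convert energy: E = 2.28 eV = 2.28 * 1.602e-19 = 3.65256e-19 J
lambda = h*c / E = 6.626e-34 * 3e8 / 3.65256e-19
lambda = 5.44221e-07 m = 544.2 nm

544.2


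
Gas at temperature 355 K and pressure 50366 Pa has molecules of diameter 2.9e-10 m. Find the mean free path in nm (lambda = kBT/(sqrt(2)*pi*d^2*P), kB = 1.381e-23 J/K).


Mean free path: lambda = kB*T / (sqrt(2) * pi * d^2 * P)
lambda = 1.381e-23 * 355 / (sqrt(2) * pi * (2.9e-10)^2 * 50366)
lambda = 2.6051e-07 m
lambda = 260.51 nm

260.51


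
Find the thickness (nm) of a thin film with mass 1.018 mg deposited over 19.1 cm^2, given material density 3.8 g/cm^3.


Convert: m = 1.018 mg = 1.0180e-06 kg, A = 19.1 cm^2 = 1.9100e-03 m^2, rho = 3.8 g/cm^3 = 3800 kg/m^3
t = m / (A * rho)
t = 1.0180e-06 / (1.9100e-03 * 3800)
t = 1.4026e-07 m = 140.3 nm

140.3


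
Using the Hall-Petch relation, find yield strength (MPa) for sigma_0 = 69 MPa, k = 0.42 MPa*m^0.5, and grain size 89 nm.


d = 89 nm = 8.9e-08 m
sqrt(d) = 0.0002983287
Hall-Petch contribution = k / sqrt(d) = 0.42 / 0.0002983287 = 1407.8 MPa
sigma = sigma_0 + k/sqrt(d) = 69 + 1407.8 = 1476.8 MPa

1476.8


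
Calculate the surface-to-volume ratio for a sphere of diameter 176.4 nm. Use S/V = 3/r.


Radius r = 176.4/2 = 88.2 nm
S/V = 3 / r = 3 / 88.2
S/V = 0.034 nm^-1

0.034


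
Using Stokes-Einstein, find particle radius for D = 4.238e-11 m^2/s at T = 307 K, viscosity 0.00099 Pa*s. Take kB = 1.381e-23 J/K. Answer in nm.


Stokes-Einstein: R = kB*T / (6*pi*eta*D)
R = 1.381e-23 * 307 / (6 * pi * 0.00099 * 4.238e-11)
R = 5.36086e-09 m = 5.36 nm

5.36


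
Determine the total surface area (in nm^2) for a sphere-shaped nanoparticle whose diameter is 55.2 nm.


Radius r = 55.2/2 = 27.6 nm
Surface area SA = 4 * pi * r^2
SA = 4 * pi * (27.6)^2
SA = 9572.56 nm^2

9572.56


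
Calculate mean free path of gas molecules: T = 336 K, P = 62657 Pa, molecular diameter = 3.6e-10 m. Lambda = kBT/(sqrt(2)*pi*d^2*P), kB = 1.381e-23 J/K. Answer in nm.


Mean free path: lambda = kB*T / (sqrt(2) * pi * d^2 * P)
lambda = 1.381e-23 * 336 / (sqrt(2) * pi * (3.6e-10)^2 * 62657)
lambda = 1.28616e-07 m
lambda = 128.62 nm

128.62


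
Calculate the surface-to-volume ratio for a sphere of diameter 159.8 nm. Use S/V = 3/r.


Radius r = 159.8/2 = 79.9 nm
S/V = 3 / r = 3 / 79.9
S/V = 0.0375 nm^-1

0.0375


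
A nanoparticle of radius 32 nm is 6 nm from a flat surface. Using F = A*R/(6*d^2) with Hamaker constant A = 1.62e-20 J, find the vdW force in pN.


Convert to SI: R = 32 nm = 3.2e-08 m, d = 6 nm = 6e-09 m
F = A * R / (6 * d^2)
F = 1.62e-20 * 3.2e-08 / (6 * (6e-09)^2)
F = 2.4e-12 N = 2.4 pN

2.4


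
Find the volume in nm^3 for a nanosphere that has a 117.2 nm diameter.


Radius r = 117.2/2 = 58.6 nm
Volume V = (4/3) * pi * r^3
V = (4/3) * pi * (58.6)^3
V = 842910.49 nm^3

842910.49


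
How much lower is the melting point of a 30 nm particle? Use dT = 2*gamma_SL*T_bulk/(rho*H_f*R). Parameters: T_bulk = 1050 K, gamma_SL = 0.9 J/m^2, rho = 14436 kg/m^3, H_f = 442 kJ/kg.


Radius R = 30/2 = 15 nm = 1.5e-08 m
Convert H_f = 442 kJ/kg = 442000 J/kg
dT = 2 * gamma_SL * T_bulk / (rho * H_f * R)
dT = 2 * 0.9 * 1050 / (14436 * 442000 * 1.5e-08)
dT = 19.7 K

19.7


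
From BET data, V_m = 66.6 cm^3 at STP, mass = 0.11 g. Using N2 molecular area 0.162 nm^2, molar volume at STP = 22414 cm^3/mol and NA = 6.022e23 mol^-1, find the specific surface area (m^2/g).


Number of moles in monolayer = V_m / 22414 = 66.6 / 22414 = 0.00297136
Number of molecules = moles * NA = 0.00297136 * 6.022e23
SA = molecules * sigma / mass
SA = (66.6 / 22414) * 6.022e23 * 0.162e-18 / 0.11
SA = 2635.2 m^2/g

2635.2


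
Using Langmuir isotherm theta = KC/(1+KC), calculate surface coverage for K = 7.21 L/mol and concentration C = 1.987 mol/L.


Langmuir isotherm: theta = K*C / (1 + K*C)
K*C = 7.21 * 1.987 = 14.32627
theta = 14.32627 / (1 + 14.32627) = 14.32627 / 15.32627
theta = 0.9348

0.9348


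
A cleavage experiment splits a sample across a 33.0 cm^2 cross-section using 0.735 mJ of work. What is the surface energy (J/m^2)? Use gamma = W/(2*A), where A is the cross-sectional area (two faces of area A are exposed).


Convert: A = 33.0 cm^2 = 0.0033 m^2, W = 0.735 mJ = 0.000735 J
Cleaving exposes two faces of area A, so total new surface = 2*A and gamma = W / (2*A)
gamma = 0.000735 / (2 * 0.0033)
gamma = 0.111 J/m^2

0.111


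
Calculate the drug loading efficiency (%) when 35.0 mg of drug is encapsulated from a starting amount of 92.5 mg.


Drug loading efficiency = (drug loaded / drug initial) * 100
DLE = 35.0 / 92.5 * 100
DLE = 0.3784 * 100
DLE = 37.84%

37.84


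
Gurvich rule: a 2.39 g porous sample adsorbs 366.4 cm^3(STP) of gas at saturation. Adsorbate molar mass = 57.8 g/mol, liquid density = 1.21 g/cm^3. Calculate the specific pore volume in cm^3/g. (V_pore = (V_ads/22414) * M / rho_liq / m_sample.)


Moles adsorbed n = V_ads / 22414 = 366.4 / 22414 = 1.634693e-02 mol
Liquid volume V_liq = n * M / rho_liq = 1.634693e-02 * 57.8 / 1.21 = 0.78087 cm^3
Specific pore volume V_pore = V_liq / m_sample = 0.78087 / 2.39
V_pore = 0.3267 cm^3/g

0.3267


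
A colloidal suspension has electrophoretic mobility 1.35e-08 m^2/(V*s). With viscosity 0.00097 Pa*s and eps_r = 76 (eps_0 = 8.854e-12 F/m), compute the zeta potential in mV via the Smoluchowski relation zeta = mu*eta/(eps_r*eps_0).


Smoluchowski equation: zeta = mu * eta / (eps_r * eps_0)
zeta = 1.35e-08 * 0.00097 / (76 * 8.854e-12)
zeta = 0.01946 V = 19.46 mV

19.46


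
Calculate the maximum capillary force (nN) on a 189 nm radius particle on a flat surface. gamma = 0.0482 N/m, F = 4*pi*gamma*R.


Convert radius: R = 189 nm = 1.89e-07 m
F = 4 * pi * gamma * R
F = 4 * pi * 0.0482 * 1.89e-07
F = 1.14477e-07 N = 114.4771 nN

114.4771


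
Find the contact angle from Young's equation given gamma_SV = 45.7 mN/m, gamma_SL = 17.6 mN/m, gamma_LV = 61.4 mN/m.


cos(theta) = (gamma_SV - gamma_SL) / gamma_LV
cos(theta) = (45.7 - 17.6) / 61.4
cos(theta) = 0.457655
theta = arccos(0.457655) = 62.76 degrees

62.76


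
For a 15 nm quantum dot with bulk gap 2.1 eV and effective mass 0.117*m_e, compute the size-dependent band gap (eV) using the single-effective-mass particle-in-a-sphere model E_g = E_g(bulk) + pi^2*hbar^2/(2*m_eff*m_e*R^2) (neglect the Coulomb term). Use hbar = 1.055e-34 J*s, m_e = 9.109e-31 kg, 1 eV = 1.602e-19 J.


Radius R = 15/2 nm = 7.5e-09 m
Confinement energy dE = pi^2 * hbar^2 / (2 * m_eff * m_e * R^2)
dE = pi^2 * (1.055e-34)^2 / (2 * 0.117 * 9.109e-31 * (7.5e-09)^2) J, divided by 1.602e-19 J/eV
dE = 0.0572 eV
Total band gap = E_g(bulk) + dE = 2.1 + 0.0572 = 2.1572 eV

2.1572
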